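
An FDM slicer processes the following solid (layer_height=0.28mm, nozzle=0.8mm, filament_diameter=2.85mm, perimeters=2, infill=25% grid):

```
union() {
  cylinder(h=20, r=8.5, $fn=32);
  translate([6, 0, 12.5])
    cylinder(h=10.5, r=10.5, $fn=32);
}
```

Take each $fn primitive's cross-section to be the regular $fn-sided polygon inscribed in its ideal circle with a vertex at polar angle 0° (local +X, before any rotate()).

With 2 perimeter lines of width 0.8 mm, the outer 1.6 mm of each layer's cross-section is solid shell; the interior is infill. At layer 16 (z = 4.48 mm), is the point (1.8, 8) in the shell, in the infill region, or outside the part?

At z = 4.48 mm: the r=8.5 cylinder contributes a regular 32-gon of circumradius 8.5; the cylinder at (6, 0) is absent (z outside [12.5, 23]); Combining (union): only the r=8.5 cylinder is present, so the union is just that shape — 1 connected region. Overall, the cross-section is a single solid region. The nearest boundary edge runs (3.25, 7.85)→(1.66, 8.34); distance from the point to it = 0.28 mm. The point is inside the cross-section, 0.28 mm from the nearest boundary — within the 1.6 mm shell band (2 × 0.8).

shell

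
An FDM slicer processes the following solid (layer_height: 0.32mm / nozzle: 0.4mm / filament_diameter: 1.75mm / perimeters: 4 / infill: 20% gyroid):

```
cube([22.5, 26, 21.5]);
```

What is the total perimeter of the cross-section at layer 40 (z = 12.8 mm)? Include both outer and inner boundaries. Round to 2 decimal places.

At z = 12.8 mm: the cube is present — its section is the full 22.5×26 rectangle (perimeter 97.00 mm). Overall, the cross-section is a single solid region. Total boundary length (outer) = 97.00 mm.

97.00 mm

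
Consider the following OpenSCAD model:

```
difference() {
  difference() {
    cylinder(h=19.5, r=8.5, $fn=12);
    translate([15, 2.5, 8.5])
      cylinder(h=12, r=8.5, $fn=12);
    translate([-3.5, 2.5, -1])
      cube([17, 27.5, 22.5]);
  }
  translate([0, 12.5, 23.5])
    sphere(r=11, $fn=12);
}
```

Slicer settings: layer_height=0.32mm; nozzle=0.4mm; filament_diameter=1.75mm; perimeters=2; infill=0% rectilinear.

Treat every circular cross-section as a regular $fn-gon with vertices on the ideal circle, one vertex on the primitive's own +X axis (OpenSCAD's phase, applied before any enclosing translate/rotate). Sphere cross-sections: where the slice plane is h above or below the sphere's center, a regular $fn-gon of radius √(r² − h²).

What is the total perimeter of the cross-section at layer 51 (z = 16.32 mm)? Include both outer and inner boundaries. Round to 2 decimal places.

51.32 mm

At z = 16.32 mm: the r=8.5 cylinder gives a regular 12-gon of circumradius 8.5 (constant along its height) (perimeter = 2·12·8.500·sin(180°/12) = 52.80 mm); the r=8.5 cylinder at (15, 2.5) contributes a regular 12-gon of circumradius 8.5 (perimeter = 2·12·8.500·sin(180°/12) = 52.80 mm); the cube at (-3.5, 2.5) (footprint 17×27.5) is included at this height (perimeter 89.00 mm); Subtracting the remaining from the first: starting from the r=8.5 cylinder, the r=8.5 cylinder at (15, 2.5) partially overlaps it — only the 6.46 mm² overlap (of its 216.75 mm²) is removed, clipping the outline; the 17×27.5 cube at (-3.5, 2.5) partially overlaps it — only the 51.57 mm² overlap (of its 467.50 mm²) is removed, clipping the outline — boundary = 53.74 mm; the r=11 sphere at (0, 12.5) slices to a regular 12-gon of circumradius 8.334 (√(r²−h²) with h=7.18 from center) (perimeter = 2·12·8.334·sin(180°/12) = 51.76 mm); Subtracting the remaining from the first: starting from the result so far, the r=11 sphere at (0, 12.5) partially overlaps it — only the 2.69 mm² overlap (of its 208.34 mm²) is removed, clipping the outline — boundary = 51.32 mm. Overall, the cross-section is a single solid region. Total boundary length (outer) = 51.32 mm.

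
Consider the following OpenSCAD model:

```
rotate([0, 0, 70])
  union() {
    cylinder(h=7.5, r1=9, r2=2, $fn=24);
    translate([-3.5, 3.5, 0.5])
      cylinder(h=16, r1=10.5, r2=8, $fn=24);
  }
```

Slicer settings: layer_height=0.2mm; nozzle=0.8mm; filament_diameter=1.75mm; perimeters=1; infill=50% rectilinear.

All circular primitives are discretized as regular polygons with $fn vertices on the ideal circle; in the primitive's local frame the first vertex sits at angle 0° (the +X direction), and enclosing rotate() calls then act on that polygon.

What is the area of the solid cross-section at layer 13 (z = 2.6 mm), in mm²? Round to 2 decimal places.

At z = 2.6 mm: the cone: at t=0.347 of its height the radius interpolates to r₁+(r₂−r₁)t = 6.573, giving a regular 24-gon of that circumradius (area = (24/2)·6.573²·sin(360°/24) = 134.20 mm²); the cone at (-3.5, 3.5) contributes a regular 24-gon of circumradius 10.172 (interpolated between r1=10.5 and r2=8 at t=0.131) (area = (24/2)·10.172²·sin(360°/24) = 321.35 mm²); Combining (union): the regions partially overlap — summed areas 455.55 mm² minus the doubly-counted overlap 123.15 mm² gives 332.40 mm² — area = 332.40 mm²; (whole slice rotated 70° about Z — lengths, areas and connectivity unchanged). Overall, the cross-section is a single solid region. Net area = 332.40 mm².

332.40 mm²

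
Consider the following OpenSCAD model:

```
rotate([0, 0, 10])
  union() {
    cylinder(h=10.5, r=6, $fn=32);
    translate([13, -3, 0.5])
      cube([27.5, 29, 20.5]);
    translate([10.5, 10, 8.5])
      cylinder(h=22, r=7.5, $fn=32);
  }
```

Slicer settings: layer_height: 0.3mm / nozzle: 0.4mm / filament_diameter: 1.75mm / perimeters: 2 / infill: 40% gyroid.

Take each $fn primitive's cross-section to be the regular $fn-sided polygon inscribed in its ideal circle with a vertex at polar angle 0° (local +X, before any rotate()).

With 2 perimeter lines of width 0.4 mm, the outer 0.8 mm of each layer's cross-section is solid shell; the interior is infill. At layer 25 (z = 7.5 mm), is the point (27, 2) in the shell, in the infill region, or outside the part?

At z = 7.5 mm: the r=6 cylinder contributes a regular 32-gon of circumradius 6; the cube at (13, -3) (footprint 27.5×29) is included at this height; the cylinder at (10.5, 10) is absent (z outside [8.5, 30.5]); Taking the union: the 2 present regions are separate (no shared area or edge), so areas and boundary lengths simply add and each stays a separate island — 2 connected regions; (whole slice rotated 10° about Z — lengths, areas and connectivity unchanged). Overall, the cross-section has 2 separate islands. Undo the 10° rotation: the query point maps to (26.937, -2.719) in the un-rotated model frame. The nearest boundary edge runs (40.50, -3.00)→(13.00, -3.00); distance from the point to it = 0.28 mm. (Shell/infill is judged within the island containing the point — the largest one.) The point is inside the cross-section, 0.28 mm from the nearest boundary — within the 0.8 mm shell band (2 × 0.4).

shell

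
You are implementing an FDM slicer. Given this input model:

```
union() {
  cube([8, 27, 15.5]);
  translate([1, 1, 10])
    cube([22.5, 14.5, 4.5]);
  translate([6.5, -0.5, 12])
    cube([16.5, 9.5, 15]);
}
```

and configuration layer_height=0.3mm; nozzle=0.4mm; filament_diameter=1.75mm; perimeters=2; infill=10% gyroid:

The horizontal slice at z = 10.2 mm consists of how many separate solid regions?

At z = 10.2 mm: the cube is present — its section is the full 8×27 rectangle; the 22.5×14.5 cube at (1, 1) contributes its full rectangle; the cube at (6.5, -0.5) is not intersected at this z (z outside [12, 27]); Taking the union: the regions partially overlap (shared area 101.50 mm²), so overlapping operands fuse into one piece — 1 connected region. The result has 1 disconnected region.

1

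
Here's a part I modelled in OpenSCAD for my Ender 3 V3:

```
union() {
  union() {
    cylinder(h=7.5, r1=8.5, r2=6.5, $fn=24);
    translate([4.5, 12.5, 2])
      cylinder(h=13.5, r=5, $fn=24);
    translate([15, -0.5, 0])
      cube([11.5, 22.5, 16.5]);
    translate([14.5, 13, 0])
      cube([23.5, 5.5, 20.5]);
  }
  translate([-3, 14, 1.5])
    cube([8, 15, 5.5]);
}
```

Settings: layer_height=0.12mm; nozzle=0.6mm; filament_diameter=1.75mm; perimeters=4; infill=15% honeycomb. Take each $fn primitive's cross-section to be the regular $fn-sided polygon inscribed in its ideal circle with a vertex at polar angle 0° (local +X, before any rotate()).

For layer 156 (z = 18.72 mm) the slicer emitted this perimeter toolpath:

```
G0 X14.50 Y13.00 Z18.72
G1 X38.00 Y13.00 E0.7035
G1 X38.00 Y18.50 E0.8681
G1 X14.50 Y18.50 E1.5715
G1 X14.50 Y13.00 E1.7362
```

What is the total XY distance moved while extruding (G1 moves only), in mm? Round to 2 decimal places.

Sum the Euclidean lengths of each G1 segment: total = 58.00 mm.

58.00 mm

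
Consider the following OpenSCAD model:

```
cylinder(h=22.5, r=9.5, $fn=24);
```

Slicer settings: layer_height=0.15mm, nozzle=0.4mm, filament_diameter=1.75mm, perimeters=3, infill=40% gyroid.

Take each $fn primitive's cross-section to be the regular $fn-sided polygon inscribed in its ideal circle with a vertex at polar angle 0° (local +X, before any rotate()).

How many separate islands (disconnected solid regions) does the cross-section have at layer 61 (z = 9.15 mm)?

At z = 9.15 mm: the cylinder: section is a regular 24-gon, circumradius r=9.5. Overall, the cross-section is a single solid region. Island count = 1.

1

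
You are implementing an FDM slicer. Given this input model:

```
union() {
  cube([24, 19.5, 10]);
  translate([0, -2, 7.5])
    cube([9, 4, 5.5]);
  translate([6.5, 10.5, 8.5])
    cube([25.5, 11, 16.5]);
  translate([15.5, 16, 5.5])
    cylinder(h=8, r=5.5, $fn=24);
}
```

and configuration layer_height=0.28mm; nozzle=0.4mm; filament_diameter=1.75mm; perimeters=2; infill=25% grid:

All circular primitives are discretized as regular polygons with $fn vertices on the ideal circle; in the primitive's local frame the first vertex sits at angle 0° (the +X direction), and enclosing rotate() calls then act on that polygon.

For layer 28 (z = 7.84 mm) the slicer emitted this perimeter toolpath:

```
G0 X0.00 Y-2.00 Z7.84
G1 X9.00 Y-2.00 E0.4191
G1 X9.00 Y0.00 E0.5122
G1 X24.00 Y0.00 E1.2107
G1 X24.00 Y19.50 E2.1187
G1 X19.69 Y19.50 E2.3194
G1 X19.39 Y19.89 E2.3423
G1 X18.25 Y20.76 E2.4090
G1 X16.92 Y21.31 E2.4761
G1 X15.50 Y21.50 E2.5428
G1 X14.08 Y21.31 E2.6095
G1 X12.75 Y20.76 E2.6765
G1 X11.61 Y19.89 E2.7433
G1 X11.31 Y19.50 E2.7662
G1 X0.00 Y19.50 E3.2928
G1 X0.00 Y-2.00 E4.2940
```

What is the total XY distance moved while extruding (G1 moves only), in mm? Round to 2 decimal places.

Sum the Euclidean lengths of each G1 segment: total = 92.22 mm.

92.22 mm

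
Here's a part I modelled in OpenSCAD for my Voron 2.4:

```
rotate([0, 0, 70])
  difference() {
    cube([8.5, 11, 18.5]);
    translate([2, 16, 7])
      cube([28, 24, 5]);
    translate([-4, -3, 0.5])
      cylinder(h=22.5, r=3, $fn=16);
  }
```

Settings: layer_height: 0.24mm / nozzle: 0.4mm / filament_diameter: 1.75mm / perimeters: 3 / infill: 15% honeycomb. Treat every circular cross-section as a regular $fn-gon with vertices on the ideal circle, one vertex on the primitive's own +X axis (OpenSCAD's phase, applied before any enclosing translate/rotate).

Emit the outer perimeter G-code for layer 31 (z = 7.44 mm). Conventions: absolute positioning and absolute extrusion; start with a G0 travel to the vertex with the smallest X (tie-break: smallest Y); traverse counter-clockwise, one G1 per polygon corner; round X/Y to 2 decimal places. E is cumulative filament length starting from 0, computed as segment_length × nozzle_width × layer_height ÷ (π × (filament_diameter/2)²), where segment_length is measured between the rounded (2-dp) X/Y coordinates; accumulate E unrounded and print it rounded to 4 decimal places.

G0 X-10.34 Y3.76 Z7.44
G1 X0.00 Y0.00 E0.4391
G1 X2.91 Y7.99 E0.7785
G1 X-7.43 Y11.75 E1.2177
G1 X-10.34 Y3.76 E1.5570

At z = 7.44 mm: the 8.5×11 cube contributes its full rectangle; the 28×24 cube at (2, 16) contributes its full rectangle; the r=3 cylinder at (-4, -3) gives a regular 16-gon of circumradius 3 (constant along its height); After the difference (first − rest): starting from the 8.5×11 cube, the 28×24 cube at (2, 16) misses the remaining region (no effect); the r=3 cylinder at (-4, -3) misses the remaining region (no effect) — 1 connected region; (rotated 70° about Z; rotation is an isometry so areas/perimeters/island counts are preserved). The outline is a single polygon with 4 vertices. Extrusion per mm of travel: 0.4 × 0.24 / (π × 0.875²) = 0.039912. Accumulating E over each segment gives final E = 1.5570.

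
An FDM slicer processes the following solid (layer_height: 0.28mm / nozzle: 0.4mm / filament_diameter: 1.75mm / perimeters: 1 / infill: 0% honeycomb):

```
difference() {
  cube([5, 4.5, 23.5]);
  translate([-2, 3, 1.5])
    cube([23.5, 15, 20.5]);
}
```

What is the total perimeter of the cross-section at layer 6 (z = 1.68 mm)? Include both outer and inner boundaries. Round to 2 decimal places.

At z = 1.68 mm: the cube (footprint 5×4.5) is included at this height (perimeter 19.00 mm); the cube at (-2, 3) (footprint 23.5×15) is included at this height (perimeter 77.00 mm); Subtracting the remaining from the first: starting from the 5×4.5 cube, the 23.5×15 cube at (-2, 3) partially overlaps it — only the 7.50 mm² overlap (of its 352.50 mm²) is removed, clipping the outline — boundary = 16.00 mm. Overall, the cross-section is a single solid region. Total boundary length (outer) = 16.00 mm.

16.00 mm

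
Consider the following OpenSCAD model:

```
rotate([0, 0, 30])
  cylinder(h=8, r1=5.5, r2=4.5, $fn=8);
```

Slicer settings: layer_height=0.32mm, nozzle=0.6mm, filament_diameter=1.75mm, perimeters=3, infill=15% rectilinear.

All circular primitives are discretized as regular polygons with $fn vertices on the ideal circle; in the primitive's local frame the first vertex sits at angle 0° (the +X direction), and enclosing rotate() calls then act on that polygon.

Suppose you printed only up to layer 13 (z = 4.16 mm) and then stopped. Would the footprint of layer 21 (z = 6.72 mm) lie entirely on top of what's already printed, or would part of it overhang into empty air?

entirely on top

Compare the two slices. At z = 4.16: the cone contributes a regular 8-gon of circumradius 4.980 (interpolated between r1=5.5 and r2=4.5 at t=0.520) (area = (8/2)·4.980²·sin(360°/8) = 70.15 mm²); (rotated 30° about Z; rotation is an isometry so areas/perimeters/island counts are preserved). At z = 6.72: the cone: at t=0.840 of its height the radius interpolates to r₁+(r₂−r₁)t = 4.660, giving a regular 8-gon of that circumradius (area = (8/2)·4.660²·sin(360°/8) = 61.42 mm²); (whole slice rotated 30° about Z — lengths, areas and connectivity unchanged). Checking containment: the cross-section at z = 6.72 is a subset of the cross-section at z = 4.16.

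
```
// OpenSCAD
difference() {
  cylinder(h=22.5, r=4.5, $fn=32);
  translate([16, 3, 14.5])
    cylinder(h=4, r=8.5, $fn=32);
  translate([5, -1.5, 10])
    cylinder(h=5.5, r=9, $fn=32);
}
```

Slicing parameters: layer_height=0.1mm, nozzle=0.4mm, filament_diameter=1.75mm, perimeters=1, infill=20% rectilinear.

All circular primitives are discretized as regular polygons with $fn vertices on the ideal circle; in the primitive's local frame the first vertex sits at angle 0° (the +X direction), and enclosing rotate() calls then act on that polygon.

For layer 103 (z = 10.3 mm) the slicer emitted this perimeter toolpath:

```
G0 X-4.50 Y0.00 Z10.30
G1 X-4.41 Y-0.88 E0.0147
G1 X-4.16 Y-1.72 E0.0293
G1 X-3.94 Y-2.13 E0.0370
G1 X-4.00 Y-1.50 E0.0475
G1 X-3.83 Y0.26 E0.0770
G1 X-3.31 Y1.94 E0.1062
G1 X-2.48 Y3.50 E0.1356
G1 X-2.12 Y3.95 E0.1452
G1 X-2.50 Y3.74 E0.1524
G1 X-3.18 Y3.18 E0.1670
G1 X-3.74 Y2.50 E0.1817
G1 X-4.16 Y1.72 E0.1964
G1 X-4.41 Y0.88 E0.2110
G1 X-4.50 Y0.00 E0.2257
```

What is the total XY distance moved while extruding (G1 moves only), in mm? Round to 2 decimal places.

Sum the Euclidean lengths of each G1 segment: total = 13.57 mm.

13.57 mm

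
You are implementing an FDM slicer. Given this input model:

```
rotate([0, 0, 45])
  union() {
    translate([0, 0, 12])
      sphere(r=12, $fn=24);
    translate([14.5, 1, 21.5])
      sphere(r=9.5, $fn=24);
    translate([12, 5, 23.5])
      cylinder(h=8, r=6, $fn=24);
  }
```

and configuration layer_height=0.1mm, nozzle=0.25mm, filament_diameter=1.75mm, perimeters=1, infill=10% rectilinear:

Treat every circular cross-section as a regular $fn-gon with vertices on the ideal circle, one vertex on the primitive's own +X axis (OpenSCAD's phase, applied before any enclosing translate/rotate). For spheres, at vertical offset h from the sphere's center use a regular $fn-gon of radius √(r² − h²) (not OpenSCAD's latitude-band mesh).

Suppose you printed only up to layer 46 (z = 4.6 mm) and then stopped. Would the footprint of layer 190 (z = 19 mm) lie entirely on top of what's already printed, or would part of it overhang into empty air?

part overhangs

Compare the two slices. At z = 4.6: the sphere: section is a regular 24-gon, circumradius = √(r²−h²) = √(12²−7.4²) = 9.447 (area = (24/2)·9.447²·sin(360°/24) = 277.16 mm²); the sphere at (14.5, 1) is not intersected at this z (|z−center|=16.900 > r=9.5); the cylinder at (12, 5) does not reach this height (z outside [23.5, 31.5]); Merging all regions: only the r=12 sphere is present, so the union is just that shape — area = 277.16 mm²; (rotated 45° about Z; rotation is an isometry so areas/perimeters/island counts are preserved). At z = 19: the r=12 sphere slices to a regular 24-gon of circumradius 9.747 (√(r²−h²) with h=7 from center) (area = (24/2)·9.747²·sin(360°/24) = 295.05 mm²); the sphere at (14.5, 1): section is a regular 24-gon, circumradius = √(r²−h²) = √(9.5²−2.5²) = 9.165 (area = (24/2)·9.165²·sin(360°/24) = 260.89 mm²); the cylinder at (12, 5) is not intersected at this z (z outside [23.5, 31.5]); Taking the union: the regions partially overlap — summed areas 555.94 mm² minus the doubly-counted overlap 34.79 mm² gives 521.15 mm² — area = 521.15 mm²; (whole slice rotated 45° about Z — lengths, areas and connectivity unchanged). Checking containment: at z = 19 the cross-section extends beyond the z = 4.6 cross-section by about 243.99 mm².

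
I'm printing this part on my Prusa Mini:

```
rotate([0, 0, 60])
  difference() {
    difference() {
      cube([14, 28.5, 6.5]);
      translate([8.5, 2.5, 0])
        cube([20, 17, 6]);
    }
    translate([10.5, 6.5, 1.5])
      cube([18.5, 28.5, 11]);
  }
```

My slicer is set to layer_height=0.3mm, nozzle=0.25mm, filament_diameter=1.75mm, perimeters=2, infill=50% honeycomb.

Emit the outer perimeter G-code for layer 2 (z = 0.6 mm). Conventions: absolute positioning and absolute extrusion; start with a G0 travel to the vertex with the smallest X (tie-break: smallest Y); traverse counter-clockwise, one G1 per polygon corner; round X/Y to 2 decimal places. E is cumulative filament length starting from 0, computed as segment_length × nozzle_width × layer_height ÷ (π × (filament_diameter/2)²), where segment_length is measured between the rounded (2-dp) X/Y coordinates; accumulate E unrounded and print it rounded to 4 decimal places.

G0 X-24.68 Y14.25 Z0.60
G1 X0.00 Y0.00 E0.8886
G1 X7.00 Y12.12 E1.3250
G1 X4.83 Y13.37 E1.4031
G1 X2.08 Y8.61 E1.5745
G1 X-12.64 Y17.11 E2.1046
G1 X-9.89 Y21.87 E2.2760
G1 X-17.68 Y26.37 E2.5565
G1 X-24.68 Y14.25 E2.9929

At z = 0.6 mm: the cube is present — its section is the full 14×28.5 rectangle; the 20×17 cube at (8.5, 2.5) contributes its full rectangle; Subtracting the remaining from the first: starting from the 14×28.5 cube, the 20×17 cube at (8.5, 2.5) partially overlaps it — only the 93.50 mm² overlap (of its 340.00 mm²) is removed, clipping the outline — 1 connected region; the cube at (10.5, 6.5) is not intersected at this z (z outside [1.5, 12.5]); After the difference (first − rest): none of the subtracted shapes is present at this height, so the result so far is unchanged — 1 connected region; (rotated 60° about Z; rotation is an isometry so areas/perimeters/island counts are preserved). The outline is a single polygon with 8 vertices. Extrusion per mm of travel: 0.25 × 0.3 / (π × 0.875²) = 0.031181. Accumulating E over each segment gives final E = 2.9929.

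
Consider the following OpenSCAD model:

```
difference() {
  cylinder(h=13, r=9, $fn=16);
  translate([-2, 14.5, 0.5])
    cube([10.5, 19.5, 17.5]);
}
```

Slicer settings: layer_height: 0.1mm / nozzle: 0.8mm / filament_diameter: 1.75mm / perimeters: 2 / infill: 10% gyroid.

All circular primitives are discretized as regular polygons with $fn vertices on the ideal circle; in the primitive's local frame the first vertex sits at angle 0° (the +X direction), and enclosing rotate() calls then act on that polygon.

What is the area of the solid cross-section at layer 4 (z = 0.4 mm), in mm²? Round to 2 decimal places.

At z = 0.4 mm: the r=9 cylinder contributes a regular 16-gon of circumradius 9 (area = (16/2)·9.000²·sin(360°/16) = 247.98 mm²); the cube at (-2, 14.5) does not reach this height (z outside [0.5, 18]); Taking the first minus the rest: none of the subtracted shapes is present at this height, so the r=9 cylinder is unchanged — area = 247.98 mm². Overall, the cross-section is a single solid region. Net area = 247.98 mm².

247.98 mm²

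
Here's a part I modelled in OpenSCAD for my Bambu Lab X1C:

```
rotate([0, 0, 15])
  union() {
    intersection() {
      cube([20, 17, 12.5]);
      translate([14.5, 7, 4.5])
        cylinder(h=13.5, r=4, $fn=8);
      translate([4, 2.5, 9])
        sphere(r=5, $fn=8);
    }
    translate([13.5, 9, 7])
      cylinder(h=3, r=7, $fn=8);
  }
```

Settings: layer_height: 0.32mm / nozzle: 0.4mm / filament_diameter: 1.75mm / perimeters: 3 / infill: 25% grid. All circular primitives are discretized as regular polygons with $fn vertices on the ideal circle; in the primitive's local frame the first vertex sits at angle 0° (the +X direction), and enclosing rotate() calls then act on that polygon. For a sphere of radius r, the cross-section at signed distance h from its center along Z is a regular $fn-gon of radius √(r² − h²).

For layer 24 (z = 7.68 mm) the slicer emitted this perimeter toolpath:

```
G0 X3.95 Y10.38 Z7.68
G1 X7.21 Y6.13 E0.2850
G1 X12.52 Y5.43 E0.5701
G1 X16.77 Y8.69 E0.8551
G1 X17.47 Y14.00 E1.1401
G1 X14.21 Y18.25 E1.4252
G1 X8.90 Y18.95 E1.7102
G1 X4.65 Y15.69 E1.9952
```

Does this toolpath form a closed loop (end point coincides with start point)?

Start point (G0): (3.95, 10.38). End point (last G1): the path does not return to the start — open.

no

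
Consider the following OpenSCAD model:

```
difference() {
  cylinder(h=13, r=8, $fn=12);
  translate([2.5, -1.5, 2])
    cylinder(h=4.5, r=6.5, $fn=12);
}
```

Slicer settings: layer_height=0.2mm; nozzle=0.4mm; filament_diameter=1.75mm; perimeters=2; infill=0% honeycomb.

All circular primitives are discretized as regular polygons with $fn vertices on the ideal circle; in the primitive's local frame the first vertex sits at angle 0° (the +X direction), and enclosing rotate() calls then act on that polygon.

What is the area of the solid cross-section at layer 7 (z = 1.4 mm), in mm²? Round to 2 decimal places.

192.00 mm²

At z = 1.4 mm: the r=8 cylinder gives a regular 12-gon of circumradius 8 (constant along its height) (area = (12/2)·8.000²·sin(360°/12) = 192.00 mm²); the cylinder at (2.5, -1.5) is not intersected at this z (z outside [2, 6.5]); Taking the first minus the rest: none of the subtracted shapes is present at this height, so the r=8 cylinder is unchanged — area = 192.00 mm². Overall, the cross-section is a single solid region. Net area = 192.00 mm².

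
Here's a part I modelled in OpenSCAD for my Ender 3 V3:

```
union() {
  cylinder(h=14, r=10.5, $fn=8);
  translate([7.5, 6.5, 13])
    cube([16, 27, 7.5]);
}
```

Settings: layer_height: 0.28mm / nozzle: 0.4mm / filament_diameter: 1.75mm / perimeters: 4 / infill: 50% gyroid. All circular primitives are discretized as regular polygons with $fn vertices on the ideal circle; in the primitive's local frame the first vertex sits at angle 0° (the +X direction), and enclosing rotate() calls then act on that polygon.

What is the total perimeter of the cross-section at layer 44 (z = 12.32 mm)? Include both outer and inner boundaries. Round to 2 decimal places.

64.29 mm

At z = 12.32 mm: the cylinder: section is a regular 8-gon, circumradius r=10.5 (perimeter = 2·8·10.500·sin(180°/8) = 64.29 mm); the cube at (7.5, 6.5) does not reach this height (z outside [13, 20.5]); Taking the union: only the r=10.5 cylinder is present, so the union is just that shape — boundary = 64.29 mm. Overall, the cross-section is a single solid region. Total boundary length (outer) = 64.29 mm.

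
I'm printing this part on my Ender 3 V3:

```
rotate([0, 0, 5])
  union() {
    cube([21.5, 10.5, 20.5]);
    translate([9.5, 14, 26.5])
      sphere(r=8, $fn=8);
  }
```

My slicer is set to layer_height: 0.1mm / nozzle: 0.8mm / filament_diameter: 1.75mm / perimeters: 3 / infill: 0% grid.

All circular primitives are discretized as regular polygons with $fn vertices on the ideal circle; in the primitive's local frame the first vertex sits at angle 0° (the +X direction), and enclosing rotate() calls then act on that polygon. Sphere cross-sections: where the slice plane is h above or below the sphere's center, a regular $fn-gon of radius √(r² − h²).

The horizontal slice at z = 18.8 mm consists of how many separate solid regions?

2

At z = 18.8 mm: the cube (footprint 21.5×10.5) is included at this height; the sphere at (9.5, 14): section is a regular 8-gon, circumradius = √(r²−h²) = √(8²−7.7²) = 2.170; Merging all regions: the 2 present regions are separate (no shared area or edge), so areas and boundary lengths simply add and each stays a separate island — 2 connected regions; (whole slice rotated 5° about Z — lengths, areas and connectivity unchanged). The result has 2 disconnected regions.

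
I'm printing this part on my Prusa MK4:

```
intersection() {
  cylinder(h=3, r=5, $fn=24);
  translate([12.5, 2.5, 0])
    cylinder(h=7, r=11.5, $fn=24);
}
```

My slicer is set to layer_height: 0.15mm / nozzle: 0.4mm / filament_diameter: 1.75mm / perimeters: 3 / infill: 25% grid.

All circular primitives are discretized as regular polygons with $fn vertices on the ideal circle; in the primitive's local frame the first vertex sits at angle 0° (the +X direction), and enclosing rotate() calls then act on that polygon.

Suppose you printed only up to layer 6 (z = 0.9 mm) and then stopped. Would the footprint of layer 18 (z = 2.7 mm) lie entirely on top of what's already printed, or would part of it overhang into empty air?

entirely on top

Compare the two slices. At z = 0.9: the cylinder: section is a regular 24-gon, circumradius r=5 (area = (24/2)·5.000²·sin(360°/24) = 77.65 mm²); the cylinder at (12.5, 2.5): section is a regular 24-gon, circumradius r=11.5 (area = (24/2)·11.500²·sin(360°/24) = 410.75 mm²); After intersecting: the r=11.5 cylinder at (12.5, 2.5) partially overlaps the r=5 cylinder; clipping to the common part keeps 22.95 mm² — area = 22.95 mm². At z = 2.7: the r=5 cylinder gives a regular 24-gon of circumradius 5 (constant along its height) (area = (24/2)·5.000²·sin(360°/24) = 77.65 mm²); the r=11.5 cylinder at (12.5, 2.5) contributes a regular 24-gon of circumradius 11.5 (area = (24/2)·11.500²·sin(360°/24) = 410.75 mm²); Keeping only the common overlap: the r=11.5 cylinder at (12.5, 2.5) partially overlaps the r=5 cylinder; clipping to the common part keeps 22.95 mm² — area = 22.95 mm². Checking containment: the cross-section at z = 2.7 is a subset of the cross-section at z = 0.9.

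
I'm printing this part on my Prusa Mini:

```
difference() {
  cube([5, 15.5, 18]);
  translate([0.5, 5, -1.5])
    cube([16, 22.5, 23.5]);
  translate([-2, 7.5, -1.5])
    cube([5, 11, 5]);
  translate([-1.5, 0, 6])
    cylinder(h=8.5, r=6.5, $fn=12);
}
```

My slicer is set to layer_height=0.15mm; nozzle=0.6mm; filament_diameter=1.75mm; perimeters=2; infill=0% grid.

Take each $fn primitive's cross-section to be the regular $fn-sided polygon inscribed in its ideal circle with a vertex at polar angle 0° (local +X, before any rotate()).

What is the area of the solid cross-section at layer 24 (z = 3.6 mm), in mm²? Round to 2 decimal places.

At z = 3.6 mm: the 5×15.5 cube contributes its full rectangle (area 77.50 mm²); the cube at (0.5, 5) is present — its section is the full 16×22.5 rectangle (area 360.00 mm²); the cube at (-2, 7.5) does not reach this height (z outside [-1.5, 3.5]); the cylinder at (-1.5, 0) is not intersected at this z (z outside [6, 14.5]); Taking the first minus the rest: starting from the 5×15.5 cube (77.50 mm²), the 16×22.5 cube at (0.5, 5) partially overlaps it — only the 47.25 mm² overlap (of its 360.00 mm²) is removed, clipping the outline — area = 30.25 mm². Overall, the cross-section is a single solid region. Net area = 30.25 mm².

30.25 mm²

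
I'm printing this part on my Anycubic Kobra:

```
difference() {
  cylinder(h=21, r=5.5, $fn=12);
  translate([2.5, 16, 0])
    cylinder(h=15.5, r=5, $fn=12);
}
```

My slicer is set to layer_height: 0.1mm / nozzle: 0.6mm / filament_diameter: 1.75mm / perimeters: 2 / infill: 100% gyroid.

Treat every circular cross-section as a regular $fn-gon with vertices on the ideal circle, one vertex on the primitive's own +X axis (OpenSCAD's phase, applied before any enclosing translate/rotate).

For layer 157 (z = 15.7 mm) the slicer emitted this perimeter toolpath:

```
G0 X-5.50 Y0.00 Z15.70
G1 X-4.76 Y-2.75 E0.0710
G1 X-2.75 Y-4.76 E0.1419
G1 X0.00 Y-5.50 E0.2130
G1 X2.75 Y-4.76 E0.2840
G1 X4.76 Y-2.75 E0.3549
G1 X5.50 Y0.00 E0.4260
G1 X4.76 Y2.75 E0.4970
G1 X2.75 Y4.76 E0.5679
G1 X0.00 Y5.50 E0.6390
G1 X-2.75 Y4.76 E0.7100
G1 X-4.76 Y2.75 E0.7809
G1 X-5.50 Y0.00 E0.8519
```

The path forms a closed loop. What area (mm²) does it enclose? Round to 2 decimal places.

90.69 mm²

Apply the shoelace formula to the sequence of (X, Y) vertices; enclosed area = 90.69 mm².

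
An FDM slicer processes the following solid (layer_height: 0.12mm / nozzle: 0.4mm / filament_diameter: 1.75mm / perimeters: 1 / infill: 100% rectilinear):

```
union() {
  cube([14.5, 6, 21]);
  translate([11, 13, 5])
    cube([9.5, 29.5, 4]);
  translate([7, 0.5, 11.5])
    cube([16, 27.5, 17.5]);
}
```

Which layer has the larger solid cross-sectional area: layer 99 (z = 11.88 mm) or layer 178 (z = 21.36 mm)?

Layer 99 (z = 11.88): the cube (footprint 14.5×6) is included at this height (area 87.00 mm²); the cube at (11, 13) does not reach this height (z outside [5, 9]); the cube at (7, 0.5) (footprint 16×27.5) is included at this height (area 440.00 mm²); Combining (union): the regions partially overlap — summed areas 527.00 mm² minus the doubly-counted overlap 41.25 mm² gives 485.75 mm² — area = 485.75 mm². So its area = 485.75 mm². Layer 178 (z = 21.36): the cube is not intersected at this z (z outside [0, 21]); the cube at (11, 13) is not intersected at this z (z outside [5, 9]); the cube at (7, 0.5) is present — its section is the full 16×27.5 rectangle (area 440.00 mm²); Taking the union: only the 16×27.5 cube at (7, 0.5) is present, so the union is just that shape — area = 440.00 mm². So its area = 440.00 mm². Layer 99 is larger (485.75 vs 440.00 mm²).

layer 99 (z = 11.88 mm)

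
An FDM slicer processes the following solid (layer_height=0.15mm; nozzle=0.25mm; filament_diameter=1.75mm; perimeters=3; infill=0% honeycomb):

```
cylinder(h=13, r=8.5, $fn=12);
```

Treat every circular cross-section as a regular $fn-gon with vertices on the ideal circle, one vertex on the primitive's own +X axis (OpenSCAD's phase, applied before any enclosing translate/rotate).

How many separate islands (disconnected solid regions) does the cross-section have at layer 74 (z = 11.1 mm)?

1

At z = 11.1 mm: the r=8.5 cylinder gives a regular 12-gon of circumradius 8.5 (constant along its height). Overall, the cross-section is a single solid region. Island count = 1.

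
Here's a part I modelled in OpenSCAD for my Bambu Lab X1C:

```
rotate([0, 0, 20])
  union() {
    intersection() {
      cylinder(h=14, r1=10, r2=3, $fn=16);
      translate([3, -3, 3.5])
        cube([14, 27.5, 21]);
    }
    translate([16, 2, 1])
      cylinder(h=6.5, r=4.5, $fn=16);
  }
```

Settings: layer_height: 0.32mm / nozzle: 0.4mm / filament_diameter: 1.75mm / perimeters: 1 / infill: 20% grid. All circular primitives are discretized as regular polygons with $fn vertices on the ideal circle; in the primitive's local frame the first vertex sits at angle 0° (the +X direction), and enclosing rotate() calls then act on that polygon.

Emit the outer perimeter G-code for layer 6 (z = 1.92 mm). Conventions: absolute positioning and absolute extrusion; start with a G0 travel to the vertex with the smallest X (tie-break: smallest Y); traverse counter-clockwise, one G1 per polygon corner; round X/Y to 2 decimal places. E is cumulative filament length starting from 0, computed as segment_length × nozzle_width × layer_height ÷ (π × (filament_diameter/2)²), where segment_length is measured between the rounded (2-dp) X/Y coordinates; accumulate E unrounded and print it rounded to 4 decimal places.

G0 X9.86 Y7.55 Z1.92
G1 X10.12 Y5.81 E0.0936
G1 X11.03 Y4.31 E0.1870
G1 X12.45 Y3.27 E0.2807
G1 X14.15 Y2.86 E0.3737
G1 X15.89 Y3.12 E0.4673
G1 X17.39 Y4.03 E0.5607
G1 X18.43 Y5.45 E0.6544
G1 X18.85 Y7.16 E0.7481
G1 X18.58 Y8.89 E0.8413
G1 X17.67 Y10.39 E0.9346
G1 X16.25 Y11.43 E1.0283
G1 X14.55 Y11.85 E1.1215
G1 X12.81 Y11.58 E1.2152
G1 X11.31 Y10.67 E1.3085
G1 X10.27 Y9.25 E1.4022
G1 X9.86 Y7.55 E1.4953

At z = 1.92 mm: the cone contributes a regular 16-gon of circumradius 9.040 (interpolated between r1=10 and r2=3 at t=0.137); the cube at (3, -3) is not intersected at this z (z outside [3.5, 24.5]); Keeping only the common overlap: at least one operand is absent at this height, so nothing remains; the cylinder at (16, 2): section is a regular 16-gon, circumradius r=4.5; Combining (union): only the r=4.5 cylinder at (16, 2) is present, so the union is just that shape — 1 connected region; (rotated 20° about Z; rotation is an isometry so areas/perimeters/island counts are preserved). The outline is a single polygon with 16 vertices. Extrusion per mm of travel: 0.4 × 0.32 / (π × 0.875²) = 0.053216. Accumulating E over each segment gives final E = 1.4953.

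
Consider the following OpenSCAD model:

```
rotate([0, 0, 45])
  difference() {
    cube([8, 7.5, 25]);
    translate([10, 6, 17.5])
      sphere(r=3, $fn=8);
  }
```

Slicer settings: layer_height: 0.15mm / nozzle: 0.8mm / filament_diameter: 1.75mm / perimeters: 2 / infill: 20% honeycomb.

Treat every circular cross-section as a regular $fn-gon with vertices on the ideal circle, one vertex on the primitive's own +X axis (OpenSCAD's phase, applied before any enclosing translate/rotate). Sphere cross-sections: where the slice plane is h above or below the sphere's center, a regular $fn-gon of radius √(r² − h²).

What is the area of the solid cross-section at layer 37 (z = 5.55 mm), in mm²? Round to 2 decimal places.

60.00 mm²

At z = 5.55 mm: the cube is present — its section is the full 8×7.5 rectangle (area 60.00 mm²); the sphere at (10, 6) does not reach this height (|z−center|=11.950 > r=3); Subtracting the remaining from the first: none of the subtracted shapes is present at this height, so the 8×7.5 cube is unchanged — area = 60.00 mm²; (rotated 45° about Z; rotation is an isometry so areas/perimeters/island counts are preserved). Overall, the cross-section is a single solid region. Net area = 60.00 mm².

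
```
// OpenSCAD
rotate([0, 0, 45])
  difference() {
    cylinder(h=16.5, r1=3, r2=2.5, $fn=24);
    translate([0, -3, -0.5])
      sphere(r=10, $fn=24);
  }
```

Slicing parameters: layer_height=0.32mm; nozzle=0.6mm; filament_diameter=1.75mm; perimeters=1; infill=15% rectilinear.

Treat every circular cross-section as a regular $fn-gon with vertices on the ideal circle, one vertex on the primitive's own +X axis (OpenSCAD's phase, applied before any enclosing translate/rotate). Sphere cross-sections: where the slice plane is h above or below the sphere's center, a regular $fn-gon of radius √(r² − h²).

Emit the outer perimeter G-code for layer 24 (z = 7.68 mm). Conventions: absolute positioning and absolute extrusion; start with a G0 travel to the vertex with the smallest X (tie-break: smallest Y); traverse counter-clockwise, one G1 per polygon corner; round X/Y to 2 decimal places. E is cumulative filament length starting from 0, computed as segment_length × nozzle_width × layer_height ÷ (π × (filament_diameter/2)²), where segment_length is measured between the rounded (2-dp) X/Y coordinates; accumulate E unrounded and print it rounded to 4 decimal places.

G0 X-2.42 Y1.33 Z7.68
G1 X-1.95 Y1.95 E0.0621
G1 X-1.33 Y2.42 E0.1242
G1 X-1.38 Y2.40 E0.1285
G1 X-1.96 Y1.96 E0.1866
G1 X-2.40 Y1.38 E0.2447
G1 X-2.42 Y1.33 E0.2490

At z = 7.68 mm: the cone contributes a regular 24-gon of circumradius 2.767 (interpolated between r1=3 and r2=2.5 at t=0.465); the sphere at (0, -3): section is a regular 24-gon, circumradius = √(r²−h²) = √(10²−8.18²) = 5.752; After the difference (first − rest): starting from the cone, the r=10 sphere at (0, -3) partially overlaps it — only the 23.76 mm² overlap (of its 102.76 mm²) is removed, clipping the outline — 1 connected region; (whole slice rotated 45° about Z — lengths, areas and connectivity unchanged). The outline is a single polygon with 6 vertices. Extrusion per mm of travel: 0.6 × 0.32 / (π × 0.875²) = 0.079824. Accumulating E over each segment gives final E = 0.2490.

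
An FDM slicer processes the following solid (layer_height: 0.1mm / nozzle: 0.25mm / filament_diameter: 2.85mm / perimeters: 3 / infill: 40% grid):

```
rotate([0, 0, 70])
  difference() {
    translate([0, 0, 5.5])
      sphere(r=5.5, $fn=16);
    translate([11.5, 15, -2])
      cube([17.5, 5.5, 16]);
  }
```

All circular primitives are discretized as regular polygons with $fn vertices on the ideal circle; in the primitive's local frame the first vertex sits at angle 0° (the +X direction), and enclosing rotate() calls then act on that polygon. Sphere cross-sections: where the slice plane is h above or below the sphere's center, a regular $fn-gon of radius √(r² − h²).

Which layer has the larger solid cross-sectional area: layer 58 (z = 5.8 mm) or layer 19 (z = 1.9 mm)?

layer 58 (z = 5.8 mm)

Layer 58 (z = 5.8): the r=5.5 sphere contributes a regular 16-gon of circumradius √(5.5²−0.3²) = 5.492 (area = (16/2)·5.492²·sin(360°/16) = 92.33 mm²); the 17.5×5.5 cube at (11.5, 15) contributes its full rectangle (area 96.25 mm²); Taking the first minus the rest: starting from the r=5.5 sphere (92.33 mm²), the 17.5×5.5 cube at (11.5, 15) misses the remaining region (no effect) — area = 92.33 mm²; (rotated 70° about Z; rotation is an isometry so areas/perimeters/island counts are preserved). So its area = 92.33 mm². Layer 19 (z = 1.9): the sphere: section is a regular 16-gon, circumradius = √(r²−h²) = √(5.5²−3.6²) = 4.158 (area = (16/2)·4.158²·sin(360°/16) = 52.93 mm²); the 17.5×5.5 cube at (11.5, 15) contributes its full rectangle (area 96.25 mm²); After the difference (first − rest): starting from the r=5.5 sphere (52.93 mm²), the 17.5×5.5 cube at (11.5, 15) misses the remaining region (no effect) — area = 52.93 mm²; (whole slice rotated 70° about Z — lengths, areas and connectivity unchanged). So its area = 52.93 mm². Layer 58 is larger (92.33 vs 52.93 mm²).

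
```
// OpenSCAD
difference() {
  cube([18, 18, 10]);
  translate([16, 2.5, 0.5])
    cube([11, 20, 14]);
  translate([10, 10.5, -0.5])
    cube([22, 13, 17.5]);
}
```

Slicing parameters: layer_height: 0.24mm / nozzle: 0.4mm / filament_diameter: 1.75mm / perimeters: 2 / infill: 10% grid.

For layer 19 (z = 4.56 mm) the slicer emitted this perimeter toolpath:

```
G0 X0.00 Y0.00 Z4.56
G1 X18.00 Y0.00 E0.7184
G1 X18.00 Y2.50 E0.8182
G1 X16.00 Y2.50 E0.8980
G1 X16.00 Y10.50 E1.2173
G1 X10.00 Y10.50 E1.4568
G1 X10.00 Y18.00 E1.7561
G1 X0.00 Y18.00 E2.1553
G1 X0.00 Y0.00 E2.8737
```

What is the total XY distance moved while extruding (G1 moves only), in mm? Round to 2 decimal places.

Sum the Euclidean lengths of each G1 segment: total = 72.00 mm.

72.00 mm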